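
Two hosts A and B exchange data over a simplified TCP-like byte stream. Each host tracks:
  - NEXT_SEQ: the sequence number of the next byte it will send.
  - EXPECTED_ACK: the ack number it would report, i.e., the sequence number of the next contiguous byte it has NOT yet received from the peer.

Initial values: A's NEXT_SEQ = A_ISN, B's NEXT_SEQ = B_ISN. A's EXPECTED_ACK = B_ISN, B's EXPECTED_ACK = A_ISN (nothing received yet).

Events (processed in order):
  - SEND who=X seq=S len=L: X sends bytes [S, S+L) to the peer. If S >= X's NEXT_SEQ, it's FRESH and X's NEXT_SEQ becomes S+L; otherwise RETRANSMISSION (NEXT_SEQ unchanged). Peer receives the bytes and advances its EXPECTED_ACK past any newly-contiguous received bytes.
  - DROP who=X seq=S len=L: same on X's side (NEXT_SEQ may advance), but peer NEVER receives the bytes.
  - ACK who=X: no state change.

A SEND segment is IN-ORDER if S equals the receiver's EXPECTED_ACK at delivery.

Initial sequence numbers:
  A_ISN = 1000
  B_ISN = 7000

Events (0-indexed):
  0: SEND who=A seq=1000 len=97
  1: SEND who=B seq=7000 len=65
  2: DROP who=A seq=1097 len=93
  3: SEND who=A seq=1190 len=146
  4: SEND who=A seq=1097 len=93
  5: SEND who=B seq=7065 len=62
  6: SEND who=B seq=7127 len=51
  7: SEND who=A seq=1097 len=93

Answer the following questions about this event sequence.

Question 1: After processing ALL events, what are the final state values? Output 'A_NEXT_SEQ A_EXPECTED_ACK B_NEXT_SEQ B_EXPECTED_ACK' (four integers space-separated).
Answer: 1336 7178 7178 1336

Derivation:
After event 0: A_seq=1097 A_ack=7000 B_seq=7000 B_ack=1097
After event 1: A_seq=1097 A_ack=7065 B_seq=7065 B_ack=1097
After event 2: A_seq=1190 A_ack=7065 B_seq=7065 B_ack=1097
After event 3: A_seq=1336 A_ack=7065 B_seq=7065 B_ack=1097
After event 4: A_seq=1336 A_ack=7065 B_seq=7065 B_ack=1336
After event 5: A_seq=1336 A_ack=7127 B_seq=7127 B_ack=1336
After event 6: A_seq=1336 A_ack=7178 B_seq=7178 B_ack=1336
After event 7: A_seq=1336 A_ack=7178 B_seq=7178 B_ack=1336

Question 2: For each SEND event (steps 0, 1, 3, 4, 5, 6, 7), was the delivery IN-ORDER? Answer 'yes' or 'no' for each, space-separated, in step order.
Answer: yes yes no yes yes yes no

Derivation:
Step 0: SEND seq=1000 -> in-order
Step 1: SEND seq=7000 -> in-order
Step 3: SEND seq=1190 -> out-of-order
Step 4: SEND seq=1097 -> in-order
Step 5: SEND seq=7065 -> in-order
Step 6: SEND seq=7127 -> in-order
Step 7: SEND seq=1097 -> out-of-order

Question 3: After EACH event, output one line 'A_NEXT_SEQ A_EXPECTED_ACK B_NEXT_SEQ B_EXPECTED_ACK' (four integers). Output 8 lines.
1097 7000 7000 1097
1097 7065 7065 1097
1190 7065 7065 1097
1336 7065 7065 1097
1336 7065 7065 1336
1336 7127 7127 1336
1336 7178 7178 1336
1336 7178 7178 1336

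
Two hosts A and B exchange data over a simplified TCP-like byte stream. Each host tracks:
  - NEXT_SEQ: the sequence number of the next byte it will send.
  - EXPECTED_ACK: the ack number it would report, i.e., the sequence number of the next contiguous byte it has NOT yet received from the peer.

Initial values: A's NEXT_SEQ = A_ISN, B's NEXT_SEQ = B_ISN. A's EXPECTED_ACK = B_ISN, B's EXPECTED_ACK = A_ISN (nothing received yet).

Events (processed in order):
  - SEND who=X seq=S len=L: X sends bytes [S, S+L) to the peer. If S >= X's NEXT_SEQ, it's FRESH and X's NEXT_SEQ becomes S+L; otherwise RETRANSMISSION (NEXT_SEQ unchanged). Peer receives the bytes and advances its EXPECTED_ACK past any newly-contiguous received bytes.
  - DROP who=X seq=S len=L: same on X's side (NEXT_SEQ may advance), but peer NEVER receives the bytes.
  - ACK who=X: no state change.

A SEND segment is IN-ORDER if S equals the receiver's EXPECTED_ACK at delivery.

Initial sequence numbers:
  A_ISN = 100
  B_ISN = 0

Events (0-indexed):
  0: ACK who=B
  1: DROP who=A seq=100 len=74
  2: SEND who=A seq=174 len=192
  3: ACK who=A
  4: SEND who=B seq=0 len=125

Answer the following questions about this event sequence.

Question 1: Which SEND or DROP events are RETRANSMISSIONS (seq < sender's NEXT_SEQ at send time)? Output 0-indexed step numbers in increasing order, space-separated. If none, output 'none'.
Step 1: DROP seq=100 -> fresh
Step 2: SEND seq=174 -> fresh
Step 4: SEND seq=0 -> fresh

Answer: none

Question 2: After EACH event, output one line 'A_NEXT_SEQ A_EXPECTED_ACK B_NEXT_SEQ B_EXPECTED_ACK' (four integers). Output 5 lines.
100 0 0 100
174 0 0 100
366 0 0 100
366 0 0 100
366 125 125 100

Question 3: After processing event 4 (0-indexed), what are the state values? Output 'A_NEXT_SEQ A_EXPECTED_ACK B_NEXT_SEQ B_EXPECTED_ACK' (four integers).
After event 0: A_seq=100 A_ack=0 B_seq=0 B_ack=100
After event 1: A_seq=174 A_ack=0 B_seq=0 B_ack=100
After event 2: A_seq=366 A_ack=0 B_seq=0 B_ack=100
After event 3: A_seq=366 A_ack=0 B_seq=0 B_ack=100
After event 4: A_seq=366 A_ack=125 B_seq=125 B_ack=100

366 125 125 100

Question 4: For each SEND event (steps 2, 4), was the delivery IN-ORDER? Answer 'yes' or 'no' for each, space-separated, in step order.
Step 2: SEND seq=174 -> out-of-order
Step 4: SEND seq=0 -> in-order

Answer: no yes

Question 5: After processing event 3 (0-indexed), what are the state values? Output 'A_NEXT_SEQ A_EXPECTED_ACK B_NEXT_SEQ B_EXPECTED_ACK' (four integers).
After event 0: A_seq=100 A_ack=0 B_seq=0 B_ack=100
After event 1: A_seq=174 A_ack=0 B_seq=0 B_ack=100
After event 2: A_seq=366 A_ack=0 B_seq=0 B_ack=100
After event 3: A_seq=366 A_ack=0 B_seq=0 B_ack=100

366 0 0 100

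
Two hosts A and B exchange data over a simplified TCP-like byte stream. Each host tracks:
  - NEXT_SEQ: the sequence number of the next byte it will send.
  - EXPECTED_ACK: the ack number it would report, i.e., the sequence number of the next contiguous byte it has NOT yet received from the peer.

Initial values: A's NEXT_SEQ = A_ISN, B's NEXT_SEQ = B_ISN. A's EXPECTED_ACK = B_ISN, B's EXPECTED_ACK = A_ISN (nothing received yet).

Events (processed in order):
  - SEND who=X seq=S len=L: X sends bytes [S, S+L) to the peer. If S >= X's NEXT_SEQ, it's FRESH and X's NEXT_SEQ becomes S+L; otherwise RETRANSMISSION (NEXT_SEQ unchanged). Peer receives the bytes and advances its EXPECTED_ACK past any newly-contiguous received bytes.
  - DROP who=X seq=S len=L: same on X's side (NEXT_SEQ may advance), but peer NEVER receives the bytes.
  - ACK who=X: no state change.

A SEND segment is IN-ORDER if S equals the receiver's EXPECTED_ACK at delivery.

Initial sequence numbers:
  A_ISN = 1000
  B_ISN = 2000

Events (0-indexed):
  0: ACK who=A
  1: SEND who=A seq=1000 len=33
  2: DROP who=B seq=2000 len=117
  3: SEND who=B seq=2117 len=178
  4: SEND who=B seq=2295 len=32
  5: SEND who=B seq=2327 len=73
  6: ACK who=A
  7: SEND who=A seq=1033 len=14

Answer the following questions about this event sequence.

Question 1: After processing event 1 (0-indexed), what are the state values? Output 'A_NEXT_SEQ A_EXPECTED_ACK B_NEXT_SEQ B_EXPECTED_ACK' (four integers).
After event 0: A_seq=1000 A_ack=2000 B_seq=2000 B_ack=1000
After event 1: A_seq=1033 A_ack=2000 B_seq=2000 B_ack=1033

1033 2000 2000 1033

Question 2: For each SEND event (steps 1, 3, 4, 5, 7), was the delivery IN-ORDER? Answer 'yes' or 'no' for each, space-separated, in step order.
Answer: yes no no no yes

Derivation:
Step 1: SEND seq=1000 -> in-order
Step 3: SEND seq=2117 -> out-of-order
Step 4: SEND seq=2295 -> out-of-order
Step 5: SEND seq=2327 -> out-of-order
Step 7: SEND seq=1033 -> in-order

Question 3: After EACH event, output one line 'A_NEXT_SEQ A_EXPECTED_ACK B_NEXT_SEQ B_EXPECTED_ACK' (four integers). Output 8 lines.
1000 2000 2000 1000
1033 2000 2000 1033
1033 2000 2117 1033
1033 2000 2295 1033
1033 2000 2327 1033
1033 2000 2400 1033
1033 2000 2400 1033
1047 2000 2400 1047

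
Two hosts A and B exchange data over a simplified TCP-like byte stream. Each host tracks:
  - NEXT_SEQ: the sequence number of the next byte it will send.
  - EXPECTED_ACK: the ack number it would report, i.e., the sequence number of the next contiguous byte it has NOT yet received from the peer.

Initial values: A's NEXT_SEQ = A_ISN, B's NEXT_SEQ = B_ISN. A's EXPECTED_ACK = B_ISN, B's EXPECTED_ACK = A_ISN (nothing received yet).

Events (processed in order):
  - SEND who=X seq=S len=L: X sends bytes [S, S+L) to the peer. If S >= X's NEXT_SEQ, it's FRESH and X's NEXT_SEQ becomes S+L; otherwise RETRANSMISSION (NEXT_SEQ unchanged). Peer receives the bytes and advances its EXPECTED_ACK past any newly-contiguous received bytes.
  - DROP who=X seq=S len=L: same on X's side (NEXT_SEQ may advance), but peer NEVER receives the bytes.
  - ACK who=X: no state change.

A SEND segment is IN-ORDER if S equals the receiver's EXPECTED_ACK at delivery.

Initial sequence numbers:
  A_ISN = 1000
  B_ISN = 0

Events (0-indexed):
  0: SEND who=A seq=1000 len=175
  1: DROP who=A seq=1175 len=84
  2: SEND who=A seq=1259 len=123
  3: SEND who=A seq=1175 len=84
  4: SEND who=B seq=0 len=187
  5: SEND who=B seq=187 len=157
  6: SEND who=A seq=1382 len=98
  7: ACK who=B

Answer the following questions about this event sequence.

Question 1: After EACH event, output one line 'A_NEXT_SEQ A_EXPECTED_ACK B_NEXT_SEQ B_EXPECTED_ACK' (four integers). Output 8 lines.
1175 0 0 1175
1259 0 0 1175
1382 0 0 1175
1382 0 0 1382
1382 187 187 1382
1382 344 344 1382
1480 344 344 1480
1480 344 344 1480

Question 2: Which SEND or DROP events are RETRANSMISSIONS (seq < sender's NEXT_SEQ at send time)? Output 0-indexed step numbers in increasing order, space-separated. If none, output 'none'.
Answer: 3

Derivation:
Step 0: SEND seq=1000 -> fresh
Step 1: DROP seq=1175 -> fresh
Step 2: SEND seq=1259 -> fresh
Step 3: SEND seq=1175 -> retransmit
Step 4: SEND seq=0 -> fresh
Step 5: SEND seq=187 -> fresh
Step 6: SEND seq=1382 -> fresh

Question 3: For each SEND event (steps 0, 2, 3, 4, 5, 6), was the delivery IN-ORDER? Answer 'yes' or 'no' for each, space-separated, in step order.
Answer: yes no yes yes yes yes

Derivation:
Step 0: SEND seq=1000 -> in-order
Step 2: SEND seq=1259 -> out-of-order
Step 3: SEND seq=1175 -> in-order
Step 4: SEND seq=0 -> in-order
Step 5: SEND seq=187 -> in-order
Step 6: SEND seq=1382 -> in-order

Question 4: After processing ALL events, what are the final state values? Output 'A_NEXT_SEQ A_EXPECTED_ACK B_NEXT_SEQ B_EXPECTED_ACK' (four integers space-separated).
After event 0: A_seq=1175 A_ack=0 B_seq=0 B_ack=1175
After event 1: A_seq=1259 A_ack=0 B_seq=0 B_ack=1175
After event 2: A_seq=1382 A_ack=0 B_seq=0 B_ack=1175
After event 3: A_seq=1382 A_ack=0 B_seq=0 B_ack=1382
After event 4: A_seq=1382 A_ack=187 B_seq=187 B_ack=1382
After event 5: A_seq=1382 A_ack=344 B_seq=344 B_ack=1382
After event 6: A_seq=1480 A_ack=344 B_seq=344 B_ack=1480
After event 7: A_seq=1480 A_ack=344 B_seq=344 B_ack=1480

Answer: 1480 344 344 1480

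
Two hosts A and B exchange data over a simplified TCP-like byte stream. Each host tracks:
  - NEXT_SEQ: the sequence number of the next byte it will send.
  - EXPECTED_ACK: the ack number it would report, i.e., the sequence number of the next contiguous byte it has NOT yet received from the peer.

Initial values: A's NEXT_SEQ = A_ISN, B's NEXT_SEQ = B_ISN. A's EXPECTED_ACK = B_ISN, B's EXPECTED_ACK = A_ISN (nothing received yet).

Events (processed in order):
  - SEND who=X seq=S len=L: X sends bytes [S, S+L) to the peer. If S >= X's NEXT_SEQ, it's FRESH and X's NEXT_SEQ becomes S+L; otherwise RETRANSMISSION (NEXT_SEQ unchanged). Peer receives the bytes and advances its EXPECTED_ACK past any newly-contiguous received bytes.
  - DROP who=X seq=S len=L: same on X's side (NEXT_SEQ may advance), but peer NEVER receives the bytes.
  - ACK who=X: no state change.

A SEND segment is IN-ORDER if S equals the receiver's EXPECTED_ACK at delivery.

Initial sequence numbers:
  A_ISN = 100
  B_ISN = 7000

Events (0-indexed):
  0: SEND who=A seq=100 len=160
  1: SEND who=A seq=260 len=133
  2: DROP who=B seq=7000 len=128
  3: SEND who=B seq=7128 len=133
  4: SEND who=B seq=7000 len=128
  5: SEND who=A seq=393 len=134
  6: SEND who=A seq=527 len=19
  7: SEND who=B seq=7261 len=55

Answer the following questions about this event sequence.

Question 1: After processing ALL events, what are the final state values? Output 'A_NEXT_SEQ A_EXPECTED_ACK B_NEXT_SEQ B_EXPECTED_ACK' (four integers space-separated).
After event 0: A_seq=260 A_ack=7000 B_seq=7000 B_ack=260
After event 1: A_seq=393 A_ack=7000 B_seq=7000 B_ack=393
After event 2: A_seq=393 A_ack=7000 B_seq=7128 B_ack=393
After event 3: A_seq=393 A_ack=7000 B_seq=7261 B_ack=393
After event 4: A_seq=393 A_ack=7261 B_seq=7261 B_ack=393
After event 5: A_seq=527 A_ack=7261 B_seq=7261 B_ack=527
After event 6: A_seq=546 A_ack=7261 B_seq=7261 B_ack=546
After event 7: A_seq=546 A_ack=7316 B_seq=7316 B_ack=546

Answer: 546 7316 7316 546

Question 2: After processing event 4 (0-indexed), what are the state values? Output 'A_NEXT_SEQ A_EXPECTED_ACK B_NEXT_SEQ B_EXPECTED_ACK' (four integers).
After event 0: A_seq=260 A_ack=7000 B_seq=7000 B_ack=260
After event 1: A_seq=393 A_ack=7000 B_seq=7000 B_ack=393
After event 2: A_seq=393 A_ack=7000 B_seq=7128 B_ack=393
After event 3: A_seq=393 A_ack=7000 B_seq=7261 B_ack=393
After event 4: A_seq=393 A_ack=7261 B_seq=7261 B_ack=393

393 7261 7261 393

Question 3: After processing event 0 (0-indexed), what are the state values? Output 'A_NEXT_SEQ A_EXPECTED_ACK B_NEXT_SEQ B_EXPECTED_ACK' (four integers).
After event 0: A_seq=260 A_ack=7000 B_seq=7000 B_ack=260

260 7000 7000 260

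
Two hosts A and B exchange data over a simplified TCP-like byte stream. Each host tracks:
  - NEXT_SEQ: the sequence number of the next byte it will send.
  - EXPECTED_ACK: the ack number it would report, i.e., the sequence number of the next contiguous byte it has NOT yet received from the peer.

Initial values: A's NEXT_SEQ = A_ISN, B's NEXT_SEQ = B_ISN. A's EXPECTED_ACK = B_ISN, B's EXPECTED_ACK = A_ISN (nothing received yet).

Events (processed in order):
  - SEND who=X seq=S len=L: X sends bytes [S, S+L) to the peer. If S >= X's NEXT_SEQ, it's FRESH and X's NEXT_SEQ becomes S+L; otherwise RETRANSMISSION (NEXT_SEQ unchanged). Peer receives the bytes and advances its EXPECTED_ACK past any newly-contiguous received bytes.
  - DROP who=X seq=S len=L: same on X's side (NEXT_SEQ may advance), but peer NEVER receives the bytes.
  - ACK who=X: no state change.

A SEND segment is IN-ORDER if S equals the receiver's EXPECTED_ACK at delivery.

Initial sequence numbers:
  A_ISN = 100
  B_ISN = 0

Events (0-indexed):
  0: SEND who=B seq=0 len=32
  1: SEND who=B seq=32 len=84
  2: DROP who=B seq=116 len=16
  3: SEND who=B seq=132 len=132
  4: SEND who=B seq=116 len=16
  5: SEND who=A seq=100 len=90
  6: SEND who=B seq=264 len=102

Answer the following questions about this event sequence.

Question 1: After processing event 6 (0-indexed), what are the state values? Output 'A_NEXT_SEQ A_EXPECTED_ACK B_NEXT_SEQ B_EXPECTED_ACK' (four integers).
After event 0: A_seq=100 A_ack=32 B_seq=32 B_ack=100
After event 1: A_seq=100 A_ack=116 B_seq=116 B_ack=100
After event 2: A_seq=100 A_ack=116 B_seq=132 B_ack=100
After event 3: A_seq=100 A_ack=116 B_seq=264 B_ack=100
After event 4: A_seq=100 A_ack=264 B_seq=264 B_ack=100
After event 5: A_seq=190 A_ack=264 B_seq=264 B_ack=190
After event 6: A_seq=190 A_ack=366 B_seq=366 B_ack=190

190 366 366 190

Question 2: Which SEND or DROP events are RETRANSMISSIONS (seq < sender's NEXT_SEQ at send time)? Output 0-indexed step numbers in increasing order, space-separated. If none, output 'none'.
Step 0: SEND seq=0 -> fresh
Step 1: SEND seq=32 -> fresh
Step 2: DROP seq=116 -> fresh
Step 3: SEND seq=132 -> fresh
Step 4: SEND seq=116 -> retransmit
Step 5: SEND seq=100 -> fresh
Step 6: SEND seq=264 -> fresh

Answer: 4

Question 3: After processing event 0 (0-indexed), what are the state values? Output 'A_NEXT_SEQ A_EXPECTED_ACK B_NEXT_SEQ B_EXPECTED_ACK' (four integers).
After event 0: A_seq=100 A_ack=32 B_seq=32 B_ack=100

100 32 32 100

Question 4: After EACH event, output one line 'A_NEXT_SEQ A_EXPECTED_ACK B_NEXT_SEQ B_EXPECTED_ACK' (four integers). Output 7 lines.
100 32 32 100
100 116 116 100
100 116 132 100
100 116 264 100
100 264 264 100
190 264 264 190
190 366 366 190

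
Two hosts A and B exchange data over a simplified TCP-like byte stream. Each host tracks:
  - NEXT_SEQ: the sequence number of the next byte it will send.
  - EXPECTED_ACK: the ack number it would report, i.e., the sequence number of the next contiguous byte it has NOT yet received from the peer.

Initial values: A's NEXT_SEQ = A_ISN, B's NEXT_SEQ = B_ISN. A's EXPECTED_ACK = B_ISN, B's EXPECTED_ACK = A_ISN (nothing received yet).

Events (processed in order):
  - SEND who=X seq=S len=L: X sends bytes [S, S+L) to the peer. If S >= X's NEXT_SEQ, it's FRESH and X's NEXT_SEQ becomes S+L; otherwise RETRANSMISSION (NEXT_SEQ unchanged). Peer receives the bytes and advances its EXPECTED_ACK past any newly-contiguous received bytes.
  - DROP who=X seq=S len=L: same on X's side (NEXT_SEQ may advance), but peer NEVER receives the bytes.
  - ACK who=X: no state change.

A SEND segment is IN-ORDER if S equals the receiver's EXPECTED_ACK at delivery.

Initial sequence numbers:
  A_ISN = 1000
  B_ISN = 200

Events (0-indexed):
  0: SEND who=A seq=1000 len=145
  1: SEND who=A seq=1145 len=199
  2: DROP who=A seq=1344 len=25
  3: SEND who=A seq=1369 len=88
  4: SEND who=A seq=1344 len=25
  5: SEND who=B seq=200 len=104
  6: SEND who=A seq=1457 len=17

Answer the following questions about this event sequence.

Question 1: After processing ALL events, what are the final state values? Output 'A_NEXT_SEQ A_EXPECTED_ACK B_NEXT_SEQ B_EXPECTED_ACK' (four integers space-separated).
After event 0: A_seq=1145 A_ack=200 B_seq=200 B_ack=1145
After event 1: A_seq=1344 A_ack=200 B_seq=200 B_ack=1344
After event 2: A_seq=1369 A_ack=200 B_seq=200 B_ack=1344
After event 3: A_seq=1457 A_ack=200 B_seq=200 B_ack=1344
After event 4: A_seq=1457 A_ack=200 B_seq=200 B_ack=1457
After event 5: A_seq=1457 A_ack=304 B_seq=304 B_ack=1457
After event 6: A_seq=1474 A_ack=304 B_seq=304 B_ack=1474

Answer: 1474 304 304 1474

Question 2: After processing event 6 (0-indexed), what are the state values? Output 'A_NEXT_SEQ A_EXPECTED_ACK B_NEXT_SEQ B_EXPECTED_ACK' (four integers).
After event 0: A_seq=1145 A_ack=200 B_seq=200 B_ack=1145
After event 1: A_seq=1344 A_ack=200 B_seq=200 B_ack=1344
After event 2: A_seq=1369 A_ack=200 B_seq=200 B_ack=1344
After event 3: A_seq=1457 A_ack=200 B_seq=200 B_ack=1344
After event 4: A_seq=1457 A_ack=200 B_seq=200 B_ack=1457
After event 5: A_seq=1457 A_ack=304 B_seq=304 B_ack=1457
After event 6: A_seq=1474 A_ack=304 B_seq=304 B_ack=1474

1474 304 304 1474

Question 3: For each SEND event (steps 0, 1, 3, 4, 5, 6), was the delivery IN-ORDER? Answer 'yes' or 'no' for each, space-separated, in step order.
Answer: yes yes no yes yes yes

Derivation:
Step 0: SEND seq=1000 -> in-order
Step 1: SEND seq=1145 -> in-order
Step 3: SEND seq=1369 -> out-of-order
Step 4: SEND seq=1344 -> in-order
Step 5: SEND seq=200 -> in-order
Step 6: SEND seq=1457 -> in-order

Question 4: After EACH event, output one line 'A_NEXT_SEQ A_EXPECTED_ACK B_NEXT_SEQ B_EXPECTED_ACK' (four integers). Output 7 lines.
1145 200 200 1145
1344 200 200 1344
1369 200 200 1344
1457 200 200 1344
1457 200 200 1457
1457 304 304 1457
1474 304 304 1474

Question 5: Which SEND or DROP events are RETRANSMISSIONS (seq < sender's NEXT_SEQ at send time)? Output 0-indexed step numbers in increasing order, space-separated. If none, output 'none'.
Step 0: SEND seq=1000 -> fresh
Step 1: SEND seq=1145 -> fresh
Step 2: DROP seq=1344 -> fresh
Step 3: SEND seq=1369 -> fresh
Step 4: SEND seq=1344 -> retransmit
Step 5: SEND seq=200 -> fresh
Step 6: SEND seq=1457 -> fresh

Answer: 4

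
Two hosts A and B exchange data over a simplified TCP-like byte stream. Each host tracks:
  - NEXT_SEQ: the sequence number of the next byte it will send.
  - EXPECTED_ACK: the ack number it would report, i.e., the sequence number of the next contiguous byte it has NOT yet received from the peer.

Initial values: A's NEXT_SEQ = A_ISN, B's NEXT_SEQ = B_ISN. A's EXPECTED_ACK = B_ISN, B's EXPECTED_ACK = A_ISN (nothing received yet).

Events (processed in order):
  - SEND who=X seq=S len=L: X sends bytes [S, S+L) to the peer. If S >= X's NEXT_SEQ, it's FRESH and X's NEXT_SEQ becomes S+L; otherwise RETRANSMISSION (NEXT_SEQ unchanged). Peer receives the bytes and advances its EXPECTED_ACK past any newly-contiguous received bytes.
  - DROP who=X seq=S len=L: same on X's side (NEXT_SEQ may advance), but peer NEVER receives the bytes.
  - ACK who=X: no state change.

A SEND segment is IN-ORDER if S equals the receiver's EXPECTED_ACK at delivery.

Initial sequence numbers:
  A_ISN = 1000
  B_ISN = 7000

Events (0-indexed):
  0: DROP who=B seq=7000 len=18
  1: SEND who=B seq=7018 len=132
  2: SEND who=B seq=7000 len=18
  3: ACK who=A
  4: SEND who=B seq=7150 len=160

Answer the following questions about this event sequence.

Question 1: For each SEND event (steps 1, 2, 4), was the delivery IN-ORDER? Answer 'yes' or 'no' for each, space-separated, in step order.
Step 1: SEND seq=7018 -> out-of-order
Step 2: SEND seq=7000 -> in-order
Step 4: SEND seq=7150 -> in-order

Answer: no yes yes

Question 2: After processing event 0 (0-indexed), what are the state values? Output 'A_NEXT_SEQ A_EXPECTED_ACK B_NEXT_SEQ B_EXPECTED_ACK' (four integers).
After event 0: A_seq=1000 A_ack=7000 B_seq=7018 B_ack=1000

1000 7000 7018 1000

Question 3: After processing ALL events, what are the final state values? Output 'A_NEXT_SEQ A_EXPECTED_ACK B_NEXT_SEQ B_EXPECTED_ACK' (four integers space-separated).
Answer: 1000 7310 7310 1000

Derivation:
After event 0: A_seq=1000 A_ack=7000 B_seq=7018 B_ack=1000
After event 1: A_seq=1000 A_ack=7000 B_seq=7150 B_ack=1000
After event 2: A_seq=1000 A_ack=7150 B_seq=7150 B_ack=1000
After event 3: A_seq=1000 A_ack=7150 B_seq=7150 B_ack=1000
After event 4: A_seq=1000 A_ack=7310 B_seq=7310 B_ack=1000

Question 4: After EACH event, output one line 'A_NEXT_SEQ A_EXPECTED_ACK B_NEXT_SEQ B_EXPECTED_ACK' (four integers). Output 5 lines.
1000 7000 7018 1000
1000 7000 7150 1000
1000 7150 7150 1000
1000 7150 7150 1000
1000 7310 7310 1000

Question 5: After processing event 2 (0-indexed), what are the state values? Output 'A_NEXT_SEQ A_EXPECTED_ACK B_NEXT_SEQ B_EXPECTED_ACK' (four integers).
After event 0: A_seq=1000 A_ack=7000 B_seq=7018 B_ack=1000
After event 1: A_seq=1000 A_ack=7000 B_seq=7150 B_ack=1000
After event 2: A_seq=1000 A_ack=7150 B_seq=7150 B_ack=1000

1000 7150 7150 1000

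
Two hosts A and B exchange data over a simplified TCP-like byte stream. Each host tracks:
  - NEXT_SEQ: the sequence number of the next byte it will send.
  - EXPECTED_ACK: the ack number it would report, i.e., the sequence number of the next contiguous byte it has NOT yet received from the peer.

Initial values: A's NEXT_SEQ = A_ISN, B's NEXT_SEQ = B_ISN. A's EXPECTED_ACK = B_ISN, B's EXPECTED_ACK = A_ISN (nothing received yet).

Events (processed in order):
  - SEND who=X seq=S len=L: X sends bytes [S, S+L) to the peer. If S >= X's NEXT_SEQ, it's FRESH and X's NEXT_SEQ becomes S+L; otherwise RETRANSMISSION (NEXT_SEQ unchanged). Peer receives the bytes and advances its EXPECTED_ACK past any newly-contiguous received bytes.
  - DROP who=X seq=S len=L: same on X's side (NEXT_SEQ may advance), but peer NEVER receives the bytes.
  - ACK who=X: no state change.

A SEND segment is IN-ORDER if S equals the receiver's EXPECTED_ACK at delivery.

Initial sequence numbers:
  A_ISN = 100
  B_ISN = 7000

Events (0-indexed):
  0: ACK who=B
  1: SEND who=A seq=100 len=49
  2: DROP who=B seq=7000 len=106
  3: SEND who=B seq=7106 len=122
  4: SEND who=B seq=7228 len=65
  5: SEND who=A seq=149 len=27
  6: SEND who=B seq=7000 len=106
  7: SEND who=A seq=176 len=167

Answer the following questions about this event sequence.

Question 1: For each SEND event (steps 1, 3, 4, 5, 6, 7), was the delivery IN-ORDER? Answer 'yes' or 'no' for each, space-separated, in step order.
Answer: yes no no yes yes yes

Derivation:
Step 1: SEND seq=100 -> in-order
Step 3: SEND seq=7106 -> out-of-order
Step 4: SEND seq=7228 -> out-of-order
Step 5: SEND seq=149 -> in-order
Step 6: SEND seq=7000 -> in-order
Step 7: SEND seq=176 -> in-order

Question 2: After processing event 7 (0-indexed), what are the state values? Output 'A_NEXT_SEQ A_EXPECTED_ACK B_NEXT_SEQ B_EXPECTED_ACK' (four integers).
After event 0: A_seq=100 A_ack=7000 B_seq=7000 B_ack=100
After event 1: A_seq=149 A_ack=7000 B_seq=7000 B_ack=149
After event 2: A_seq=149 A_ack=7000 B_seq=7106 B_ack=149
After event 3: A_seq=149 A_ack=7000 B_seq=7228 B_ack=149
After event 4: A_seq=149 A_ack=7000 B_seq=7293 B_ack=149
After event 5: A_seq=176 A_ack=7000 B_seq=7293 B_ack=176
After event 6: A_seq=176 A_ack=7293 B_seq=7293 B_ack=176
After event 7: A_seq=343 A_ack=7293 B_seq=7293 B_ack=343

343 7293 7293 343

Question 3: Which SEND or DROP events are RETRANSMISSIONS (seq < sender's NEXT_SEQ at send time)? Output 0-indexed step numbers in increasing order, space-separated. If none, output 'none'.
Step 1: SEND seq=100 -> fresh
Step 2: DROP seq=7000 -> fresh
Step 3: SEND seq=7106 -> fresh
Step 4: SEND seq=7228 -> fresh
Step 5: SEND seq=149 -> fresh
Step 6: SEND seq=7000 -> retransmit
Step 7: SEND seq=176 -> fresh

Answer: 6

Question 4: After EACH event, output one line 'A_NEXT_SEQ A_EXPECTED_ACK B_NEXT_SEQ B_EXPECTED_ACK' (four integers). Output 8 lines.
100 7000 7000 100
149 7000 7000 149
149 7000 7106 149
149 7000 7228 149
149 7000 7293 149
176 7000 7293 176
176 7293 7293 176
343 7293 7293 343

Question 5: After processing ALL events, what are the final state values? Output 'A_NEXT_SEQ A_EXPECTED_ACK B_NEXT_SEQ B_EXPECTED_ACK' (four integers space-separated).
Answer: 343 7293 7293 343

Derivation:
After event 0: A_seq=100 A_ack=7000 B_seq=7000 B_ack=100
After event 1: A_seq=149 A_ack=7000 B_seq=7000 B_ack=149
After event 2: A_seq=149 A_ack=7000 B_seq=7106 B_ack=149
After event 3: A_seq=149 A_ack=7000 B_seq=7228 B_ack=149
After event 4: A_seq=149 A_ack=7000 B_seq=7293 B_ack=149
After event 5: A_seq=176 A_ack=7000 B_seq=7293 B_ack=176
After event 6: A_seq=176 A_ack=7293 B_seq=7293 B_ack=176
After event 7: A_seq=343 A_ack=7293 B_seq=7293 B_ack=343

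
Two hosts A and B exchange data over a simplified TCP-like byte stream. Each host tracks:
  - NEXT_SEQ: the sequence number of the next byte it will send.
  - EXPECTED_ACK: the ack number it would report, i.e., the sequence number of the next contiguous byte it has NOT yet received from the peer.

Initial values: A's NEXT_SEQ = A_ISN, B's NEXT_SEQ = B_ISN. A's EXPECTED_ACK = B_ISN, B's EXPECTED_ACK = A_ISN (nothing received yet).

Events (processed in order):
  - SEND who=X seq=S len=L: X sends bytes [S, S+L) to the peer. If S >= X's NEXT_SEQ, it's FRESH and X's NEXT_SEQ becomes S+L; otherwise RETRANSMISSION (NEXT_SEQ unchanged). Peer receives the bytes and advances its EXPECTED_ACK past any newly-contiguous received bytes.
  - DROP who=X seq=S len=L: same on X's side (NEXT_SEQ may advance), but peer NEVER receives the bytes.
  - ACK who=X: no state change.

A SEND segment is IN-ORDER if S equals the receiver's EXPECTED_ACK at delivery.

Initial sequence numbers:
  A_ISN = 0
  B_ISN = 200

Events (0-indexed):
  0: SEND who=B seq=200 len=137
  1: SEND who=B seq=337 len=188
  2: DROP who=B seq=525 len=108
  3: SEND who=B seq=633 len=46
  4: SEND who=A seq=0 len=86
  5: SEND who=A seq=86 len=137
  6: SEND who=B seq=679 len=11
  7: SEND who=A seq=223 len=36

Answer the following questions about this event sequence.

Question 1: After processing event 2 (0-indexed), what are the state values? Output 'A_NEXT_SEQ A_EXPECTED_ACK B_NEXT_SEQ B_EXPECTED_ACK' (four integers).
After event 0: A_seq=0 A_ack=337 B_seq=337 B_ack=0
After event 1: A_seq=0 A_ack=525 B_seq=525 B_ack=0
After event 2: A_seq=0 A_ack=525 B_seq=633 B_ack=0

0 525 633 0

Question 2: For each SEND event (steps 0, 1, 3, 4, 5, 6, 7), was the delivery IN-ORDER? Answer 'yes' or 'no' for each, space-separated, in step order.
Answer: yes yes no yes yes no yes

Derivation:
Step 0: SEND seq=200 -> in-order
Step 1: SEND seq=337 -> in-order
Step 3: SEND seq=633 -> out-of-order
Step 4: SEND seq=0 -> in-order
Step 5: SEND seq=86 -> in-order
Step 6: SEND seq=679 -> out-of-order
Step 7: SEND seq=223 -> in-order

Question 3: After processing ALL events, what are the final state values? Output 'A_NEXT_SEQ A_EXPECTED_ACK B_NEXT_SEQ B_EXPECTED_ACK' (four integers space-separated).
After event 0: A_seq=0 A_ack=337 B_seq=337 B_ack=0
After event 1: A_seq=0 A_ack=525 B_seq=525 B_ack=0
After event 2: A_seq=0 A_ack=525 B_seq=633 B_ack=0
After event 3: A_seq=0 A_ack=525 B_seq=679 B_ack=0
After event 4: A_seq=86 A_ack=525 B_seq=679 B_ack=86
After event 5: A_seq=223 A_ack=525 B_seq=679 B_ack=223
After event 6: A_seq=223 A_ack=525 B_seq=690 B_ack=223
After event 7: A_seq=259 A_ack=525 B_seq=690 B_ack=259

Answer: 259 525 690 259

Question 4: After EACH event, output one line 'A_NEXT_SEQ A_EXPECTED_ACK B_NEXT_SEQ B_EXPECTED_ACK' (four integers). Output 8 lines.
0 337 337 0
0 525 525 0
0 525 633 0
0 525 679 0
86 525 679 86
223 525 679 223
223 525 690 223
259 525 690 259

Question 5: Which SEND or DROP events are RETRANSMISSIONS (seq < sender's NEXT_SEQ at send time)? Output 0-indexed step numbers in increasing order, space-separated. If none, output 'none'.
Answer: none

Derivation:
Step 0: SEND seq=200 -> fresh
Step 1: SEND seq=337 -> fresh
Step 2: DROP seq=525 -> fresh
Step 3: SEND seq=633 -> fresh
Step 4: SEND seq=0 -> fresh
Step 5: SEND seq=86 -> fresh
Step 6: SEND seq=679 -> fresh
Step 7: SEND seq=223 -> fresh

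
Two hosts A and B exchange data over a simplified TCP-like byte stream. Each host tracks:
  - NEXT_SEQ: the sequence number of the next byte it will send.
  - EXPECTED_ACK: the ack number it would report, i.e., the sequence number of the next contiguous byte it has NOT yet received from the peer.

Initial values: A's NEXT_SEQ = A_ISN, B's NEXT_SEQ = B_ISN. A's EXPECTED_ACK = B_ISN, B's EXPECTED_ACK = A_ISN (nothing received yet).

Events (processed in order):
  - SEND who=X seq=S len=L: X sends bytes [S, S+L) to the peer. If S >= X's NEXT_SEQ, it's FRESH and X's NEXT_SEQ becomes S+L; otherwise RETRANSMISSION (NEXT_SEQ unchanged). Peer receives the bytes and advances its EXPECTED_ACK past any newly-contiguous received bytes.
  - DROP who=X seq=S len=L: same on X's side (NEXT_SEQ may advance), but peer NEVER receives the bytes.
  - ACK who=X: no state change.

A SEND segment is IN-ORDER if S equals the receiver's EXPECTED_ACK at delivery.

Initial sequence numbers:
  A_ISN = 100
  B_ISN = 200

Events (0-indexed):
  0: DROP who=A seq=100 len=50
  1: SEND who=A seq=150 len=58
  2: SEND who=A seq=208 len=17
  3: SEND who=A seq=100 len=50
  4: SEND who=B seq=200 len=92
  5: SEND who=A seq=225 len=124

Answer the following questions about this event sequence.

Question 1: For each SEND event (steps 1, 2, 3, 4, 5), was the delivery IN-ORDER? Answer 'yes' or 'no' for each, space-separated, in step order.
Step 1: SEND seq=150 -> out-of-order
Step 2: SEND seq=208 -> out-of-order
Step 3: SEND seq=100 -> in-order
Step 4: SEND seq=200 -> in-order
Step 5: SEND seq=225 -> in-order

Answer: no no yes yes yes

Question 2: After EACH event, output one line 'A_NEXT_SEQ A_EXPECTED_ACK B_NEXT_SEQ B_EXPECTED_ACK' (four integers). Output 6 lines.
150 200 200 100
208 200 200 100
225 200 200 100
225 200 200 225
225 292 292 225
349 292 292 349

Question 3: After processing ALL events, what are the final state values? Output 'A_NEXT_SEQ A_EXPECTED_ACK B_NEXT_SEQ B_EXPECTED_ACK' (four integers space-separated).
Answer: 349 292 292 349

Derivation:
After event 0: A_seq=150 A_ack=200 B_seq=200 B_ack=100
After event 1: A_seq=208 A_ack=200 B_seq=200 B_ack=100
After event 2: A_seq=225 A_ack=200 B_seq=200 B_ack=100
After event 3: A_seq=225 A_ack=200 B_seq=200 B_ack=225
After event 4: A_seq=225 A_ack=292 B_seq=292 B_ack=225
After event 5: A_seq=349 A_ack=292 B_seq=292 B_ack=349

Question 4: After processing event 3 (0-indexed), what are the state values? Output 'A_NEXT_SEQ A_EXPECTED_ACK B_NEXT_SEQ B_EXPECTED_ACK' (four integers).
After event 0: A_seq=150 A_ack=200 B_seq=200 B_ack=100
After event 1: A_seq=208 A_ack=200 B_seq=200 B_ack=100
After event 2: A_seq=225 A_ack=200 B_seq=200 B_ack=100
After event 3: A_seq=225 A_ack=200 B_seq=200 B_ack=225

225 200 200 225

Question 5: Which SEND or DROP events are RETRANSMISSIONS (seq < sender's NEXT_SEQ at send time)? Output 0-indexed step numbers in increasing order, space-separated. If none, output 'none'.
Answer: 3

Derivation:
Step 0: DROP seq=100 -> fresh
Step 1: SEND seq=150 -> fresh
Step 2: SEND seq=208 -> fresh
Step 3: SEND seq=100 -> retransmit
Step 4: SEND seq=200 -> fresh
Step 5: SEND seq=225 -> fresh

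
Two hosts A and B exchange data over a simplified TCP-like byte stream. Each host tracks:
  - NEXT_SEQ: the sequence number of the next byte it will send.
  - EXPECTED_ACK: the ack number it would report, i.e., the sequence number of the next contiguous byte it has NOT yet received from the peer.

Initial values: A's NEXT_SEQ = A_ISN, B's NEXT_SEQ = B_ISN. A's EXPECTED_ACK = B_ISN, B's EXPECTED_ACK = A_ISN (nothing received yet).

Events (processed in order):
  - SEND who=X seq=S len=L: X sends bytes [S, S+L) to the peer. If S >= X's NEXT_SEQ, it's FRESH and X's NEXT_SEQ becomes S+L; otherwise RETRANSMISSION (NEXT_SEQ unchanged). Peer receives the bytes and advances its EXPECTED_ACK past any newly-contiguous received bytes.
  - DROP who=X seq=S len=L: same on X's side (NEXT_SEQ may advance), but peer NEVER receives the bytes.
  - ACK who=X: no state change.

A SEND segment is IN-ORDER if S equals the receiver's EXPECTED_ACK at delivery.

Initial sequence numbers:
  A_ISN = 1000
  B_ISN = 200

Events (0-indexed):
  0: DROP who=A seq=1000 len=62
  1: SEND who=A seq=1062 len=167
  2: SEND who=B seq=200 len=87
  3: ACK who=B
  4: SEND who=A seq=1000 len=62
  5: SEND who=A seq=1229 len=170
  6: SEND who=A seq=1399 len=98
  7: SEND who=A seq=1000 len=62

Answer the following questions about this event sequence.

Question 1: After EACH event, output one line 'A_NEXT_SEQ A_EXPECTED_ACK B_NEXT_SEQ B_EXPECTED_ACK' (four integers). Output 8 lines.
1062 200 200 1000
1229 200 200 1000
1229 287 287 1000
1229 287 287 1000
1229 287 287 1229
1399 287 287 1399
1497 287 287 1497
1497 287 287 1497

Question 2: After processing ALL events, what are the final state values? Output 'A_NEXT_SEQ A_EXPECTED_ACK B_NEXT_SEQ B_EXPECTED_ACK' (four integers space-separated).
After event 0: A_seq=1062 A_ack=200 B_seq=200 B_ack=1000
After event 1: A_seq=1229 A_ack=200 B_seq=200 B_ack=1000
After event 2: A_seq=1229 A_ack=287 B_seq=287 B_ack=1000
After event 3: A_seq=1229 A_ack=287 B_seq=287 B_ack=1000
After event 4: A_seq=1229 A_ack=287 B_seq=287 B_ack=1229
After event 5: A_seq=1399 A_ack=287 B_seq=287 B_ack=1399
After event 6: A_seq=1497 A_ack=287 B_seq=287 B_ack=1497
After event 7: A_seq=1497 A_ack=287 B_seq=287 B_ack=1497

Answer: 1497 287 287 1497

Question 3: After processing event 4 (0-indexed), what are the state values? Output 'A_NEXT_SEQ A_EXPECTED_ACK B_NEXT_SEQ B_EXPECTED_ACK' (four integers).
After event 0: A_seq=1062 A_ack=200 B_seq=200 B_ack=1000
After event 1: A_seq=1229 A_ack=200 B_seq=200 B_ack=1000
After event 2: A_seq=1229 A_ack=287 B_seq=287 B_ack=1000
After event 3: A_seq=1229 A_ack=287 B_seq=287 B_ack=1000
After event 4: A_seq=1229 A_ack=287 B_seq=287 B_ack=1229

1229 287 287 1229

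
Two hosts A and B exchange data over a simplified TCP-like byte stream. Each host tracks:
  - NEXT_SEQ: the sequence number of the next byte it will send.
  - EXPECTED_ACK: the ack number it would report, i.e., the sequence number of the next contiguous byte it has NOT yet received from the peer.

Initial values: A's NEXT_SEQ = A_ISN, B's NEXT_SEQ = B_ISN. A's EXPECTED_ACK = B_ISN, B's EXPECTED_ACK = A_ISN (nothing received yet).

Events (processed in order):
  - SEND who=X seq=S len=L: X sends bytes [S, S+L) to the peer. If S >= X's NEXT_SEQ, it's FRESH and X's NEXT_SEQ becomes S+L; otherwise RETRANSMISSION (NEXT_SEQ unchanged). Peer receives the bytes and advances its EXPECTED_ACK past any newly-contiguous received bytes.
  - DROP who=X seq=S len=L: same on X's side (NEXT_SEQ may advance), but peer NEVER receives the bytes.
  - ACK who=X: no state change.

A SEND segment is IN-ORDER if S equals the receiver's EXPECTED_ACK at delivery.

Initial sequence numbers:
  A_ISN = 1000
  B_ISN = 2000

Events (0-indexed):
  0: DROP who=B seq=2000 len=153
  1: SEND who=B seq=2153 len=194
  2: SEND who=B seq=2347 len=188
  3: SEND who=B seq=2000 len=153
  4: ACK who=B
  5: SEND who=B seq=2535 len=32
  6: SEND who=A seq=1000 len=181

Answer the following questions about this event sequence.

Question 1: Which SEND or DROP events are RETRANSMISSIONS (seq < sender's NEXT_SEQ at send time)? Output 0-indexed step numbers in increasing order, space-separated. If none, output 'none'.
Answer: 3

Derivation:
Step 0: DROP seq=2000 -> fresh
Step 1: SEND seq=2153 -> fresh
Step 2: SEND seq=2347 -> fresh
Step 3: SEND seq=2000 -> retransmit
Step 5: SEND seq=2535 -> fresh
Step 6: SEND seq=1000 -> fresh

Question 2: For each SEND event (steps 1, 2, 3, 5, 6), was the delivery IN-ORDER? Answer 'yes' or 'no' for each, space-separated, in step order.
Answer: no no yes yes yes

Derivation:
Step 1: SEND seq=2153 -> out-of-order
Step 2: SEND seq=2347 -> out-of-order
Step 3: SEND seq=2000 -> in-order
Step 5: SEND seq=2535 -> in-order
Step 6: SEND seq=1000 -> in-order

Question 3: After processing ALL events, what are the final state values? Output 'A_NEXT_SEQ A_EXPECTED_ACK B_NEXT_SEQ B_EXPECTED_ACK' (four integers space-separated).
Answer: 1181 2567 2567 1181

Derivation:
After event 0: A_seq=1000 A_ack=2000 B_seq=2153 B_ack=1000
After event 1: A_seq=1000 A_ack=2000 B_seq=2347 B_ack=1000
After event 2: A_seq=1000 A_ack=2000 B_seq=2535 B_ack=1000
After event 3: A_seq=1000 A_ack=2535 B_seq=2535 B_ack=1000
After event 4: A_seq=1000 A_ack=2535 B_seq=2535 B_ack=1000
After event 5: A_seq=1000 A_ack=2567 B_seq=2567 B_ack=1000
After event 6: A_seq=1181 A_ack=2567 B_seq=2567 B_ack=1181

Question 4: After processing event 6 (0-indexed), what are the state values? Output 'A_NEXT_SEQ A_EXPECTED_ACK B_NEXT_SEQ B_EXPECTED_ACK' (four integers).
After event 0: A_seq=1000 A_ack=2000 B_seq=2153 B_ack=1000
After event 1: A_seq=1000 A_ack=2000 B_seq=2347 B_ack=1000
After event 2: A_seq=1000 A_ack=2000 B_seq=2535 B_ack=1000
After event 3: A_seq=1000 A_ack=2535 B_seq=2535 B_ack=1000
After event 4: A_seq=1000 A_ack=2535 B_seq=2535 B_ack=1000
After event 5: A_seq=1000 A_ack=2567 B_seq=2567 B_ack=1000
After event 6: A_seq=1181 A_ack=2567 B_seq=2567 B_ack=1181

1181 2567 2567 1181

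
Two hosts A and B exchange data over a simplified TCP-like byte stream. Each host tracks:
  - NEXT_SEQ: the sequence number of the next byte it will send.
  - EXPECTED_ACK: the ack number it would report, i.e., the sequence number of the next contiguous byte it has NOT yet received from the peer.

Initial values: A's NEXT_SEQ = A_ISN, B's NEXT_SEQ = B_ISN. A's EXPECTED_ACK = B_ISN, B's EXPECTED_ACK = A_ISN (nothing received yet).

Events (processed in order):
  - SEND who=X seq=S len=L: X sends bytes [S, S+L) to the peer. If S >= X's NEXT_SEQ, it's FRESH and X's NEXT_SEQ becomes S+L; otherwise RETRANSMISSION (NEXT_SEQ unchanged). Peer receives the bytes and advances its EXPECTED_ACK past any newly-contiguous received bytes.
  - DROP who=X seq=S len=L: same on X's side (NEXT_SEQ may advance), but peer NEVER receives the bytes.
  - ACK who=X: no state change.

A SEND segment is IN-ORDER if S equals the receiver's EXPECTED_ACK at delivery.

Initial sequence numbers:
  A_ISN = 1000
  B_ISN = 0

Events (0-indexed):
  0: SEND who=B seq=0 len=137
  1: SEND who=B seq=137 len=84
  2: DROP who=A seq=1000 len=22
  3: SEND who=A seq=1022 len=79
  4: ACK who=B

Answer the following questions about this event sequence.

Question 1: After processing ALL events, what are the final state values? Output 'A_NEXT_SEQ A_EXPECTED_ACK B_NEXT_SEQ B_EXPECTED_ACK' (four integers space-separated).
After event 0: A_seq=1000 A_ack=137 B_seq=137 B_ack=1000
After event 1: A_seq=1000 A_ack=221 B_seq=221 B_ack=1000
After event 2: A_seq=1022 A_ack=221 B_seq=221 B_ack=1000
After event 3: A_seq=1101 A_ack=221 B_seq=221 B_ack=1000
After event 4: A_seq=1101 A_ack=221 B_seq=221 B_ack=1000

Answer: 1101 221 221 1000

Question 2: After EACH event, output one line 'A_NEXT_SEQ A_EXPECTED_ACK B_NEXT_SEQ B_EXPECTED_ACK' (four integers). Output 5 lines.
1000 137 137 1000
1000 221 221 1000
1022 221 221 1000
1101 221 221 1000
1101 221 221 1000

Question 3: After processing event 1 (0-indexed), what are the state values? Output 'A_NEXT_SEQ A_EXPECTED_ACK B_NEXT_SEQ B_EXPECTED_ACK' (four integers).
After event 0: A_seq=1000 A_ack=137 B_seq=137 B_ack=1000
After event 1: A_seq=1000 A_ack=221 B_seq=221 B_ack=1000

1000 221 221 1000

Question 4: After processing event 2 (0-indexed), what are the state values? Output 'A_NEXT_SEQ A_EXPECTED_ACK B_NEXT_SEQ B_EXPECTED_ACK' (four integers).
After event 0: A_seq=1000 A_ack=137 B_seq=137 B_ack=1000
After event 1: A_seq=1000 A_ack=221 B_seq=221 B_ack=1000
After event 2: A_seq=1022 A_ack=221 B_seq=221 B_ack=1000

1022 221 221 1000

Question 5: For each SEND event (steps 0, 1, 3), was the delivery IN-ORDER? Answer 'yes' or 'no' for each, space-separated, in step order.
Step 0: SEND seq=0 -> in-order
Step 1: SEND seq=137 -> in-order
Step 3: SEND seq=1022 -> out-of-order

Answer: yes yes no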